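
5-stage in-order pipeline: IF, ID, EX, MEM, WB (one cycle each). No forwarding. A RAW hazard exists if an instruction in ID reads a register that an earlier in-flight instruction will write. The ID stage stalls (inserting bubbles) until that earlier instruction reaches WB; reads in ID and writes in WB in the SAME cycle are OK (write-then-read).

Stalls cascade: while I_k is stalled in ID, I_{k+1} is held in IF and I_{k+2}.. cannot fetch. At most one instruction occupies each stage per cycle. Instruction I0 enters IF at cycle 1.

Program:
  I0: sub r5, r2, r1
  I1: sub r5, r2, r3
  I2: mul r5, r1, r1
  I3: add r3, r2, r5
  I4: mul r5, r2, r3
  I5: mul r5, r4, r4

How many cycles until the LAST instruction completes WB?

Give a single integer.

Answer: 14

Derivation:
I0 sub r5 <- r2,r1: IF@1 ID@2 stall=0 (-) EX@3 MEM@4 WB@5
I1 sub r5 <- r2,r3: IF@2 ID@3 stall=0 (-) EX@4 MEM@5 WB@6
I2 mul r5 <- r1,r1: IF@3 ID@4 stall=0 (-) EX@5 MEM@6 WB@7
I3 add r3 <- r2,r5: IF@4 ID@5 stall=2 (RAW on I2.r5 (WB@7)) EX@8 MEM@9 WB@10
I4 mul r5 <- r2,r3: IF@5 ID@8 stall=2 (RAW on I3.r3 (WB@10)) EX@11 MEM@12 WB@13
I5 mul r5 <- r4,r4: IF@8 ID@11 stall=0 (-) EX@12 MEM@13 WB@14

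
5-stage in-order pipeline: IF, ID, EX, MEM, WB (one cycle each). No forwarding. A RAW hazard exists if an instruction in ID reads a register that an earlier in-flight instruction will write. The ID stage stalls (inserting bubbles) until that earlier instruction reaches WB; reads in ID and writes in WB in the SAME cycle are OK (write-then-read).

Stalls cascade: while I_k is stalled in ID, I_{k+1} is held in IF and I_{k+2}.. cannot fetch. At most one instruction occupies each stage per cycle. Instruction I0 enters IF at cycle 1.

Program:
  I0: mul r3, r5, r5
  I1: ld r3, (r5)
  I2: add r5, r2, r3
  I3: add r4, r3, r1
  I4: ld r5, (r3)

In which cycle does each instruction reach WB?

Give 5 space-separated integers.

Answer: 5 6 9 10 11

Derivation:
I0 mul r3 <- r5,r5: IF@1 ID@2 stall=0 (-) EX@3 MEM@4 WB@5
I1 ld r3 <- r5: IF@2 ID@3 stall=0 (-) EX@4 MEM@5 WB@6
I2 add r5 <- r2,r3: IF@3 ID@4 stall=2 (RAW on I1.r3 (WB@6)) EX@7 MEM@8 WB@9
I3 add r4 <- r3,r1: IF@4 ID@7 stall=0 (-) EX@8 MEM@9 WB@10
I4 ld r5 <- r3: IF@7 ID@8 stall=0 (-) EX@9 MEM@10 WB@11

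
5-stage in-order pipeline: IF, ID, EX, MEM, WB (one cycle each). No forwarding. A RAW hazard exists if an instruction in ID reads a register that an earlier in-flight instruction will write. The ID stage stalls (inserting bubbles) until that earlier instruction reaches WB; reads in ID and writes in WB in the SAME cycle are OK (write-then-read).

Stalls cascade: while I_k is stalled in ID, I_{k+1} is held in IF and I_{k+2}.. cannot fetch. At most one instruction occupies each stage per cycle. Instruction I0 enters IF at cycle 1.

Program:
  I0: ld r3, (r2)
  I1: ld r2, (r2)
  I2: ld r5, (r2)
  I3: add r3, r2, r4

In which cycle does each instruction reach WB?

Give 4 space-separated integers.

Answer: 5 6 9 10

Derivation:
I0 ld r3 <- r2: IF@1 ID@2 stall=0 (-) EX@3 MEM@4 WB@5
I1 ld r2 <- r2: IF@2 ID@3 stall=0 (-) EX@4 MEM@5 WB@6
I2 ld r5 <- r2: IF@3 ID@4 stall=2 (RAW on I1.r2 (WB@6)) EX@7 MEM@8 WB@9
I3 add r3 <- r2,r4: IF@4 ID@7 stall=0 (-) EX@8 MEM@9 WB@10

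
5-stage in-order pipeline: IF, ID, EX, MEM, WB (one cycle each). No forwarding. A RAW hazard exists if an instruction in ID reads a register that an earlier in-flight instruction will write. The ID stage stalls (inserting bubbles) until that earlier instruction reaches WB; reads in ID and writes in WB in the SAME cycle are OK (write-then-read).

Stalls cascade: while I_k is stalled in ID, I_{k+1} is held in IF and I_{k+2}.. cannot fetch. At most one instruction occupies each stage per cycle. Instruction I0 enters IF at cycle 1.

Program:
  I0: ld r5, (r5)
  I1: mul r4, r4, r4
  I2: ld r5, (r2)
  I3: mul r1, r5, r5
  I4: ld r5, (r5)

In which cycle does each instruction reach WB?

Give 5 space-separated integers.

I0 ld r5 <- r5: IF@1 ID@2 stall=0 (-) EX@3 MEM@4 WB@5
I1 mul r4 <- r4,r4: IF@2 ID@3 stall=0 (-) EX@4 MEM@5 WB@6
I2 ld r5 <- r2: IF@3 ID@4 stall=0 (-) EX@5 MEM@6 WB@7
I3 mul r1 <- r5,r5: IF@4 ID@5 stall=2 (RAW on I2.r5 (WB@7)) EX@8 MEM@9 WB@10
I4 ld r5 <- r5: IF@5 ID@8 stall=0 (-) EX@9 MEM@10 WB@11

Answer: 5 6 7 10 11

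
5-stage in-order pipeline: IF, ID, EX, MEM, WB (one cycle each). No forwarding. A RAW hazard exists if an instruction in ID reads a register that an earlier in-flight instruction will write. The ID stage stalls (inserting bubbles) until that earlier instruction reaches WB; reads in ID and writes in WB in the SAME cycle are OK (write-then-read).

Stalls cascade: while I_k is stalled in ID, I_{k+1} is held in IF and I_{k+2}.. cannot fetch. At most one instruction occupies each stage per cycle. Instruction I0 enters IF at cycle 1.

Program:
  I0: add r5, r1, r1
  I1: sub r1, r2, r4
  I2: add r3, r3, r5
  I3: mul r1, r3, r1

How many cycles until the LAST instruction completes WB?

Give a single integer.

I0 add r5 <- r1,r1: IF@1 ID@2 stall=0 (-) EX@3 MEM@4 WB@5
I1 sub r1 <- r2,r4: IF@2 ID@3 stall=0 (-) EX@4 MEM@5 WB@6
I2 add r3 <- r3,r5: IF@3 ID@4 stall=1 (RAW on I0.r5 (WB@5)) EX@6 MEM@7 WB@8
I3 mul r1 <- r3,r1: IF@4 ID@6 stall=2 (RAW on I2.r3 (WB@8)) EX@9 MEM@10 WB@11

Answer: 11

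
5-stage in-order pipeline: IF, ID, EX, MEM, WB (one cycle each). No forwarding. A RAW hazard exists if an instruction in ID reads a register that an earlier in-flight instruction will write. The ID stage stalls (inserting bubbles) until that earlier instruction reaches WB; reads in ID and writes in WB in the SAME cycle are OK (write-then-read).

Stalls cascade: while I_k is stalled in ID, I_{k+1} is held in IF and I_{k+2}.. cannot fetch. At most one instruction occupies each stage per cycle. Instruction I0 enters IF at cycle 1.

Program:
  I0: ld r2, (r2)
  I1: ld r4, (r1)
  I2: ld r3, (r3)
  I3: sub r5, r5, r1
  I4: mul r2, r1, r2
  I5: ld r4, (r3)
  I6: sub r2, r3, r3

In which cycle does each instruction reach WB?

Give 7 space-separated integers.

I0 ld r2 <- r2: IF@1 ID@2 stall=0 (-) EX@3 MEM@4 WB@5
I1 ld r4 <- r1: IF@2 ID@3 stall=0 (-) EX@4 MEM@5 WB@6
I2 ld r3 <- r3: IF@3 ID@4 stall=0 (-) EX@5 MEM@6 WB@7
I3 sub r5 <- r5,r1: IF@4 ID@5 stall=0 (-) EX@6 MEM@7 WB@8
I4 mul r2 <- r1,r2: IF@5 ID@6 stall=0 (-) EX@7 MEM@8 WB@9
I5 ld r4 <- r3: IF@6 ID@7 stall=0 (-) EX@8 MEM@9 WB@10
I6 sub r2 <- r3,r3: IF@7 ID@8 stall=0 (-) EX@9 MEM@10 WB@11

Answer: 5 6 7 8 9 10 11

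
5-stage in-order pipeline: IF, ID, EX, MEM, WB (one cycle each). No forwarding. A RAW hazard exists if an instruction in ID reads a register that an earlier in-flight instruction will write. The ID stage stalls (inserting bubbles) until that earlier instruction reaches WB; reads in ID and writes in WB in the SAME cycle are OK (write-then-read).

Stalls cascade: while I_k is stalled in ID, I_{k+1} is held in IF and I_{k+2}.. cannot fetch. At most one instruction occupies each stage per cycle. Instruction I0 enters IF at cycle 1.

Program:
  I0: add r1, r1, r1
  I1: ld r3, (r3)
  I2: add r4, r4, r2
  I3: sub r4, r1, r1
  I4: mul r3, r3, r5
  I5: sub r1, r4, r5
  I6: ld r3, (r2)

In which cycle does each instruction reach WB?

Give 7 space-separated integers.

Answer: 5 6 7 8 9 11 12

Derivation:
I0 add r1 <- r1,r1: IF@1 ID@2 stall=0 (-) EX@3 MEM@4 WB@5
I1 ld r3 <- r3: IF@2 ID@3 stall=0 (-) EX@4 MEM@5 WB@6
I2 add r4 <- r4,r2: IF@3 ID@4 stall=0 (-) EX@5 MEM@6 WB@7
I3 sub r4 <- r1,r1: IF@4 ID@5 stall=0 (-) EX@6 MEM@7 WB@8
I4 mul r3 <- r3,r5: IF@5 ID@6 stall=0 (-) EX@7 MEM@8 WB@9
I5 sub r1 <- r4,r5: IF@6 ID@7 stall=1 (RAW on I3.r4 (WB@8)) EX@9 MEM@10 WB@11
I6 ld r3 <- r2: IF@7 ID@9 stall=0 (-) EX@10 MEM@11 WB@12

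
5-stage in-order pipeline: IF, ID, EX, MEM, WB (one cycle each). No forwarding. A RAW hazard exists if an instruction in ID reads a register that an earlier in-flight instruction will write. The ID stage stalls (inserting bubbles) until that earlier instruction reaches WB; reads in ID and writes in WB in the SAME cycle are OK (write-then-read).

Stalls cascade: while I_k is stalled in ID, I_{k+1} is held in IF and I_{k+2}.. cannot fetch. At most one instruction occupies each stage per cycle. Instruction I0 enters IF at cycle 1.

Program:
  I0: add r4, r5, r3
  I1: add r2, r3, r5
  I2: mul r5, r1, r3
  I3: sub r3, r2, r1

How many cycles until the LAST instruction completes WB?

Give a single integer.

I0 add r4 <- r5,r3: IF@1 ID@2 stall=0 (-) EX@3 MEM@4 WB@5
I1 add r2 <- r3,r5: IF@2 ID@3 stall=0 (-) EX@4 MEM@5 WB@6
I2 mul r5 <- r1,r3: IF@3 ID@4 stall=0 (-) EX@5 MEM@6 WB@7
I3 sub r3 <- r2,r1: IF@4 ID@5 stall=1 (RAW on I1.r2 (WB@6)) EX@7 MEM@8 WB@9

Answer: 9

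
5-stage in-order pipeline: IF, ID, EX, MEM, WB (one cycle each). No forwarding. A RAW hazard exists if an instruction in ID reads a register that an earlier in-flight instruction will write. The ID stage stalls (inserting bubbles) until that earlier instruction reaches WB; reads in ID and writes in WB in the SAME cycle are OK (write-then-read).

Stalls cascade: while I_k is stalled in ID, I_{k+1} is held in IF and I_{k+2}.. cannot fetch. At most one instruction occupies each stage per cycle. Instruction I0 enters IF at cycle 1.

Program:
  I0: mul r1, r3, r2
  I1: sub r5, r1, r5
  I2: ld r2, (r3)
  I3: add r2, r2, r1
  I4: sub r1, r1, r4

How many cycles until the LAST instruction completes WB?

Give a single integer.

Answer: 13

Derivation:
I0 mul r1 <- r3,r2: IF@1 ID@2 stall=0 (-) EX@3 MEM@4 WB@5
I1 sub r5 <- r1,r5: IF@2 ID@3 stall=2 (RAW on I0.r1 (WB@5)) EX@6 MEM@7 WB@8
I2 ld r2 <- r3: IF@3 ID@6 stall=0 (-) EX@7 MEM@8 WB@9
I3 add r2 <- r2,r1: IF@6 ID@7 stall=2 (RAW on I2.r2 (WB@9)) EX@10 MEM@11 WB@12
I4 sub r1 <- r1,r4: IF@7 ID@10 stall=0 (-) EX@11 MEM@12 WB@13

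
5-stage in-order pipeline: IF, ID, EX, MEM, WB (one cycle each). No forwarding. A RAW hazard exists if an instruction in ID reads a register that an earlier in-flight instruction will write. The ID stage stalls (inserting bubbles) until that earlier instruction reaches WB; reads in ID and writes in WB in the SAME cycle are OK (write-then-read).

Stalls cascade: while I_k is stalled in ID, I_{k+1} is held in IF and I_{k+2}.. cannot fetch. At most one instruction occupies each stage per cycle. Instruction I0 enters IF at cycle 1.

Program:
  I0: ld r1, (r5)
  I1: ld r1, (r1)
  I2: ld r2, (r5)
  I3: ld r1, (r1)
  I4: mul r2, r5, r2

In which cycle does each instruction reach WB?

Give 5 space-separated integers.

I0 ld r1 <- r5: IF@1 ID@2 stall=0 (-) EX@3 MEM@4 WB@5
I1 ld r1 <- r1: IF@2 ID@3 stall=2 (RAW on I0.r1 (WB@5)) EX@6 MEM@7 WB@8
I2 ld r2 <- r5: IF@3 ID@6 stall=0 (-) EX@7 MEM@8 WB@9
I3 ld r1 <- r1: IF@6 ID@7 stall=1 (RAW on I1.r1 (WB@8)) EX@9 MEM@10 WB@11
I4 mul r2 <- r5,r2: IF@7 ID@9 stall=0 (-) EX@10 MEM@11 WB@12

Answer: 5 8 9 11 12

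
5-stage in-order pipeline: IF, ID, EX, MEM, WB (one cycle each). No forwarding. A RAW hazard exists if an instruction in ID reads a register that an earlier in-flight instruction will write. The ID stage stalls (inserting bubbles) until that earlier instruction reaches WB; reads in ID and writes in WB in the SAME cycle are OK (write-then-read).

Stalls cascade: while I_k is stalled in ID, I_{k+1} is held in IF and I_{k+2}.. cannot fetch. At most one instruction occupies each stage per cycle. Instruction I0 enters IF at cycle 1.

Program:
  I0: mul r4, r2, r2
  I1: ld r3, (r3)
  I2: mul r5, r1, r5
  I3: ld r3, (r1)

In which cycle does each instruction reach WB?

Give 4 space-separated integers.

Answer: 5 6 7 8

Derivation:
I0 mul r4 <- r2,r2: IF@1 ID@2 stall=0 (-) EX@3 MEM@4 WB@5
I1 ld r3 <- r3: IF@2 ID@3 stall=0 (-) EX@4 MEM@5 WB@6
I2 mul r5 <- r1,r5: IF@3 ID@4 stall=0 (-) EX@5 MEM@6 WB@7
I3 ld r3 <- r1: IF@4 ID@5 stall=0 (-) EX@6 MEM@7 WB@8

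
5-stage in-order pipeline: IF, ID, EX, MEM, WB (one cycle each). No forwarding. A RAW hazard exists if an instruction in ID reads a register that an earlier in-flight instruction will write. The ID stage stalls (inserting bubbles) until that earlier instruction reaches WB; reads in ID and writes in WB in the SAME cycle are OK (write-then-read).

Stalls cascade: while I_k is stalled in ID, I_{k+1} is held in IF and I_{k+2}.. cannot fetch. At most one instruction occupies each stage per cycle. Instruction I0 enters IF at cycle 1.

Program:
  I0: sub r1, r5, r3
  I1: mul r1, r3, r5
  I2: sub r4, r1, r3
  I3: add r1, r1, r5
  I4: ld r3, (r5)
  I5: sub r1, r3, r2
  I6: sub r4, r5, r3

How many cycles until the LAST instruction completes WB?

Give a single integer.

Answer: 15

Derivation:
I0 sub r1 <- r5,r3: IF@1 ID@2 stall=0 (-) EX@3 MEM@4 WB@5
I1 mul r1 <- r3,r5: IF@2 ID@3 stall=0 (-) EX@4 MEM@5 WB@6
I2 sub r4 <- r1,r3: IF@3 ID@4 stall=2 (RAW on I1.r1 (WB@6)) EX@7 MEM@8 WB@9
I3 add r1 <- r1,r5: IF@4 ID@7 stall=0 (-) EX@8 MEM@9 WB@10
I4 ld r3 <- r5: IF@7 ID@8 stall=0 (-) EX@9 MEM@10 WB@11
I5 sub r1 <- r3,r2: IF@8 ID@9 stall=2 (RAW on I4.r3 (WB@11)) EX@12 MEM@13 WB@14
I6 sub r4 <- r5,r3: IF@9 ID@12 stall=0 (-) EX@13 MEM@14 WB@15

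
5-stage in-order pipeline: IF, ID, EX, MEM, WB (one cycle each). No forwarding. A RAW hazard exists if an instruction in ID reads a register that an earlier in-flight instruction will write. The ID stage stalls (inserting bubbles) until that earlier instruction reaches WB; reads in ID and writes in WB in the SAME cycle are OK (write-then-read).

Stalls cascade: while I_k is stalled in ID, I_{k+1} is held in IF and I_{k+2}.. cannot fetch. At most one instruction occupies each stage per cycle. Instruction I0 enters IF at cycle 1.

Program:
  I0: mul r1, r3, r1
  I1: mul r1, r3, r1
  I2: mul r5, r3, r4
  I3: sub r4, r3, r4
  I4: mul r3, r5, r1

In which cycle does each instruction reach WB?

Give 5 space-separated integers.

Answer: 5 8 9 10 12

Derivation:
I0 mul r1 <- r3,r1: IF@1 ID@2 stall=0 (-) EX@3 MEM@4 WB@5
I1 mul r1 <- r3,r1: IF@2 ID@3 stall=2 (RAW on I0.r1 (WB@5)) EX@6 MEM@7 WB@8
I2 mul r5 <- r3,r4: IF@3 ID@6 stall=0 (-) EX@7 MEM@8 WB@9
I3 sub r4 <- r3,r4: IF@6 ID@7 stall=0 (-) EX@8 MEM@9 WB@10
I4 mul r3 <- r5,r1: IF@7 ID@8 stall=1 (RAW on I2.r5 (WB@9)) EX@10 MEM@11 WB@12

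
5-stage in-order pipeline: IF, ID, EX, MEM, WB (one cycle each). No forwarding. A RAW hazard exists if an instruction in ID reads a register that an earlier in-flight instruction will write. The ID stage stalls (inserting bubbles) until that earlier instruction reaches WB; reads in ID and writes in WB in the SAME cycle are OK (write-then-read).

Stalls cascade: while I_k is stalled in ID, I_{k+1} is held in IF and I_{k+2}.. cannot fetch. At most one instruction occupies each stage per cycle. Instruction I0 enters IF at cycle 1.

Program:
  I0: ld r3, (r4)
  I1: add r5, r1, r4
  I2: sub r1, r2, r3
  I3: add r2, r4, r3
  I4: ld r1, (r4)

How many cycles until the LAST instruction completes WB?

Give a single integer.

Answer: 10

Derivation:
I0 ld r3 <- r4: IF@1 ID@2 stall=0 (-) EX@3 MEM@4 WB@5
I1 add r5 <- r1,r4: IF@2 ID@3 stall=0 (-) EX@4 MEM@5 WB@6
I2 sub r1 <- r2,r3: IF@3 ID@4 stall=1 (RAW on I0.r3 (WB@5)) EX@6 MEM@7 WB@8
I3 add r2 <- r4,r3: IF@4 ID@6 stall=0 (-) EX@7 MEM@8 WB@9
I4 ld r1 <- r4: IF@6 ID@7 stall=0 (-) EX@8 MEM@9 WB@10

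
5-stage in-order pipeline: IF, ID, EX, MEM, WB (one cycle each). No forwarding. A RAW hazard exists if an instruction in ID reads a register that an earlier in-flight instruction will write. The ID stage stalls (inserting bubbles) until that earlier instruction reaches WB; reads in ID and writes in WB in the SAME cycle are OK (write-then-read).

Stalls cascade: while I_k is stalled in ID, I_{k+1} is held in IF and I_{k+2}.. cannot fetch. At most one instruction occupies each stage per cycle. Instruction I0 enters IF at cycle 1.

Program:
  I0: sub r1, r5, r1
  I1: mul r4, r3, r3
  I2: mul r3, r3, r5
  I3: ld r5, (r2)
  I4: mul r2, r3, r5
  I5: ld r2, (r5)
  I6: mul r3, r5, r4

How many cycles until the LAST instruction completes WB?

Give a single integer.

Answer: 13

Derivation:
I0 sub r1 <- r5,r1: IF@1 ID@2 stall=0 (-) EX@3 MEM@4 WB@5
I1 mul r4 <- r3,r3: IF@2 ID@3 stall=0 (-) EX@4 MEM@5 WB@6
I2 mul r3 <- r3,r5: IF@3 ID@4 stall=0 (-) EX@5 MEM@6 WB@7
I3 ld r5 <- r2: IF@4 ID@5 stall=0 (-) EX@6 MEM@7 WB@8
I4 mul r2 <- r3,r5: IF@5 ID@6 stall=2 (RAW on I3.r5 (WB@8)) EX@9 MEM@10 WB@11
I5 ld r2 <- r5: IF@6 ID@9 stall=0 (-) EX@10 MEM@11 WB@12
I6 mul r3 <- r5,r4: IF@9 ID@10 stall=0 (-) EX@11 MEM@12 WB@13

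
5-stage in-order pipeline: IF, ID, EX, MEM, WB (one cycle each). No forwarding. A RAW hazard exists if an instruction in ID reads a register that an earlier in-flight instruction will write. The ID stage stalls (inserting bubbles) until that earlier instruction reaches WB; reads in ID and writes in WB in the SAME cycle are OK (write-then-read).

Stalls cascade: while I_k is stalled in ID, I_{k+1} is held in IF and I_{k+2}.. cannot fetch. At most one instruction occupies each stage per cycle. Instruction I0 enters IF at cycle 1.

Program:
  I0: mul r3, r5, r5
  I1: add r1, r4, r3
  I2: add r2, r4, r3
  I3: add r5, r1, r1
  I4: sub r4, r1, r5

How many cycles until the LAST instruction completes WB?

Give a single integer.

Answer: 14

Derivation:
I0 mul r3 <- r5,r5: IF@1 ID@2 stall=0 (-) EX@3 MEM@4 WB@5
I1 add r1 <- r4,r3: IF@2 ID@3 stall=2 (RAW on I0.r3 (WB@5)) EX@6 MEM@7 WB@8
I2 add r2 <- r4,r3: IF@3 ID@6 stall=0 (-) EX@7 MEM@8 WB@9
I3 add r5 <- r1,r1: IF@6 ID@7 stall=1 (RAW on I1.r1 (WB@8)) EX@9 MEM@10 WB@11
I4 sub r4 <- r1,r5: IF@7 ID@9 stall=2 (RAW on I3.r5 (WB@11)) EX@12 MEM@13 WB@14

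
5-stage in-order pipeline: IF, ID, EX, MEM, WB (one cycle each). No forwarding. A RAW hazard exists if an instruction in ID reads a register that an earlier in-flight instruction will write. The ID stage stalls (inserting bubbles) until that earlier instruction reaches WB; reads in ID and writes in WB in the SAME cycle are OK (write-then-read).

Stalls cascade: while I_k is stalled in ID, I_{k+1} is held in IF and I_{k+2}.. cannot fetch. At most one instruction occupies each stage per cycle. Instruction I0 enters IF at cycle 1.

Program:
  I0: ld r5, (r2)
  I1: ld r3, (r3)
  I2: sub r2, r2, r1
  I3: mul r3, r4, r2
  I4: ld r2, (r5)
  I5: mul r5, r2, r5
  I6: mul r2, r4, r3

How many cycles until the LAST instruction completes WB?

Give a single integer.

Answer: 15

Derivation:
I0 ld r5 <- r2: IF@1 ID@2 stall=0 (-) EX@3 MEM@4 WB@5
I1 ld r3 <- r3: IF@2 ID@3 stall=0 (-) EX@4 MEM@5 WB@6
I2 sub r2 <- r2,r1: IF@3 ID@4 stall=0 (-) EX@5 MEM@6 WB@7
I3 mul r3 <- r4,r2: IF@4 ID@5 stall=2 (RAW on I2.r2 (WB@7)) EX@8 MEM@9 WB@10
I4 ld r2 <- r5: IF@5 ID@8 stall=0 (-) EX@9 MEM@10 WB@11
I5 mul r5 <- r2,r5: IF@8 ID@9 stall=2 (RAW on I4.r2 (WB@11)) EX@12 MEM@13 WB@14
I6 mul r2 <- r4,r3: IF@9 ID@12 stall=0 (-) EX@13 MEM@14 WB@15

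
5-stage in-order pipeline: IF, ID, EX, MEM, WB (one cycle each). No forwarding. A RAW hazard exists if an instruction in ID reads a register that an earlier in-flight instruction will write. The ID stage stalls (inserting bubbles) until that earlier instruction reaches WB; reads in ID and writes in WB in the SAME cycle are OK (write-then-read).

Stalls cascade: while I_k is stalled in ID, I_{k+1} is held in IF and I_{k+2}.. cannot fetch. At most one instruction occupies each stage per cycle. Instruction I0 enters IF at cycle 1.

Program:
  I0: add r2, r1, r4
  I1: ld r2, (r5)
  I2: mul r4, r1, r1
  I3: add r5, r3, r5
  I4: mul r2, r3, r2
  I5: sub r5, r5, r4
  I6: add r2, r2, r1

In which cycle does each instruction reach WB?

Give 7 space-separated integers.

Answer: 5 6 7 8 9 11 12

Derivation:
I0 add r2 <- r1,r4: IF@1 ID@2 stall=0 (-) EX@3 MEM@4 WB@5
I1 ld r2 <- r5: IF@2 ID@3 stall=0 (-) EX@4 MEM@5 WB@6
I2 mul r4 <- r1,r1: IF@3 ID@4 stall=0 (-) EX@5 MEM@6 WB@7
I3 add r5 <- r3,r5: IF@4 ID@5 stall=0 (-) EX@6 MEM@7 WB@8
I4 mul r2 <- r3,r2: IF@5 ID@6 stall=0 (-) EX@7 MEM@8 WB@9
I5 sub r5 <- r5,r4: IF@6 ID@7 stall=1 (RAW on I3.r5 (WB@8)) EX@9 MEM@10 WB@11
I6 add r2 <- r2,r1: IF@7 ID@9 stall=0 (-) EX@10 MEM@11 WB@12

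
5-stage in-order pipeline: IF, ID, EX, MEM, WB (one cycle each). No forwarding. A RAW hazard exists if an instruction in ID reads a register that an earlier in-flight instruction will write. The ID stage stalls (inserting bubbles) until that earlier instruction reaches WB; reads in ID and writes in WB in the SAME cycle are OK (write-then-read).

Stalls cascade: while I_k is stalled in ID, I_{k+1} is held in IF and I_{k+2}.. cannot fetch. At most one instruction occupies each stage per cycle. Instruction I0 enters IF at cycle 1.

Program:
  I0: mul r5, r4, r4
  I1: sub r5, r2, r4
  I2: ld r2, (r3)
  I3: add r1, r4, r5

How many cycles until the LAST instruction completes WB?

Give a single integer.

I0 mul r5 <- r4,r4: IF@1 ID@2 stall=0 (-) EX@3 MEM@4 WB@5
I1 sub r5 <- r2,r4: IF@2 ID@3 stall=0 (-) EX@4 MEM@5 WB@6
I2 ld r2 <- r3: IF@3 ID@4 stall=0 (-) EX@5 MEM@6 WB@7
I3 add r1 <- r4,r5: IF@4 ID@5 stall=1 (RAW on I1.r5 (WB@6)) EX@7 MEM@8 WB@9

Answer: 9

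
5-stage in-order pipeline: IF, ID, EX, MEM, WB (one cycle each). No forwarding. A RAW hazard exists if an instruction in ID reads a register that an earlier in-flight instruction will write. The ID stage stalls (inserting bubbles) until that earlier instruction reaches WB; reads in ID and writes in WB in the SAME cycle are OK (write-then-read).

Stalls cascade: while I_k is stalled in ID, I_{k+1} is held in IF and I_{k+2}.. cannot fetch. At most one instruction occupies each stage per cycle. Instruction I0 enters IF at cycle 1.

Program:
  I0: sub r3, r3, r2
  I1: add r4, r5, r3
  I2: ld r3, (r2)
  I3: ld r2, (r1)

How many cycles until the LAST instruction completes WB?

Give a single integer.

Answer: 10

Derivation:
I0 sub r3 <- r3,r2: IF@1 ID@2 stall=0 (-) EX@3 MEM@4 WB@5
I1 add r4 <- r5,r3: IF@2 ID@3 stall=2 (RAW on I0.r3 (WB@5)) EX@6 MEM@7 WB@8
I2 ld r3 <- r2: IF@3 ID@6 stall=0 (-) EX@7 MEM@8 WB@9
I3 ld r2 <- r1: IF@6 ID@7 stall=0 (-) EX@8 MEM@9 WB@10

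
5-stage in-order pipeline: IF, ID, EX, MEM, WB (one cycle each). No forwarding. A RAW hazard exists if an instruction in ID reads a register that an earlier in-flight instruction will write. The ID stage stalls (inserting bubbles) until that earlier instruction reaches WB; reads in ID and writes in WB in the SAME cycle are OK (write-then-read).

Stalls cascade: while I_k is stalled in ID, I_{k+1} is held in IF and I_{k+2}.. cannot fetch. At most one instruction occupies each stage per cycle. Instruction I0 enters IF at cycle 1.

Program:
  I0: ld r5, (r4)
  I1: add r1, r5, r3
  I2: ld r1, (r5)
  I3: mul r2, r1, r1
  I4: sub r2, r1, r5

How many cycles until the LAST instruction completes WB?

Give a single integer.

Answer: 13

Derivation:
I0 ld r5 <- r4: IF@1 ID@2 stall=0 (-) EX@3 MEM@4 WB@5
I1 add r1 <- r5,r3: IF@2 ID@3 stall=2 (RAW on I0.r5 (WB@5)) EX@6 MEM@7 WB@8
I2 ld r1 <- r5: IF@3 ID@6 stall=0 (-) EX@7 MEM@8 WB@9
I3 mul r2 <- r1,r1: IF@6 ID@7 stall=2 (RAW on I2.r1 (WB@9)) EX@10 MEM@11 WB@12
I4 sub r2 <- r1,r5: IF@7 ID@10 stall=0 (-) EX@11 MEM@12 WB@13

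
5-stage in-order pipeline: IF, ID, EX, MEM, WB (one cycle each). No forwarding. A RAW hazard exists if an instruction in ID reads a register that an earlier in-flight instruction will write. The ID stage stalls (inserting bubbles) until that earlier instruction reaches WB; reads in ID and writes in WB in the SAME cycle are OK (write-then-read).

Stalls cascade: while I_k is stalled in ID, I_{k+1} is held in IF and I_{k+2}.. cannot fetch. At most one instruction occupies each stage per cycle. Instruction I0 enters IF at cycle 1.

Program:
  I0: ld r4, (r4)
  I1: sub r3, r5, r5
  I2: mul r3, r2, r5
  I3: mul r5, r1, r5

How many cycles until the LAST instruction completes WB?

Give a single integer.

Answer: 8

Derivation:
I0 ld r4 <- r4: IF@1 ID@2 stall=0 (-) EX@3 MEM@4 WB@5
I1 sub r3 <- r5,r5: IF@2 ID@3 stall=0 (-) EX@4 MEM@5 WB@6
I2 mul r3 <- r2,r5: IF@3 ID@4 stall=0 (-) EX@5 MEM@6 WB@7
I3 mul r5 <- r1,r5: IF@4 ID@5 stall=0 (-) EX@6 MEM@7 WB@8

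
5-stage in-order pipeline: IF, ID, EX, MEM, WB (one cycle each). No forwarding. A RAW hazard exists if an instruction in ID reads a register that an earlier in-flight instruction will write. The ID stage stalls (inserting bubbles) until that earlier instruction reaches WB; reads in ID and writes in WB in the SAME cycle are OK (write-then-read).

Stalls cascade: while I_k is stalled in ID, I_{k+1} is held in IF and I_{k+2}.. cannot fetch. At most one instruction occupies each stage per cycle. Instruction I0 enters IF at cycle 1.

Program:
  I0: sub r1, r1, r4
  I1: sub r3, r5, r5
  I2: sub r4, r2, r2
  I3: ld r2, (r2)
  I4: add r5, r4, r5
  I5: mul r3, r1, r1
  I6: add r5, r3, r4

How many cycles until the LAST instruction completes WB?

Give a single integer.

I0 sub r1 <- r1,r4: IF@1 ID@2 stall=0 (-) EX@3 MEM@4 WB@5
I1 sub r3 <- r5,r5: IF@2 ID@3 stall=0 (-) EX@4 MEM@5 WB@6
I2 sub r4 <- r2,r2: IF@3 ID@4 stall=0 (-) EX@5 MEM@6 WB@7
I3 ld r2 <- r2: IF@4 ID@5 stall=0 (-) EX@6 MEM@7 WB@8
I4 add r5 <- r4,r5: IF@5 ID@6 stall=1 (RAW on I2.r4 (WB@7)) EX@8 MEM@9 WB@10
I5 mul r3 <- r1,r1: IF@6 ID@8 stall=0 (-) EX@9 MEM@10 WB@11
I6 add r5 <- r3,r4: IF@8 ID@9 stall=2 (RAW on I5.r3 (WB@11)) EX@12 MEM@13 WB@14

Answer: 14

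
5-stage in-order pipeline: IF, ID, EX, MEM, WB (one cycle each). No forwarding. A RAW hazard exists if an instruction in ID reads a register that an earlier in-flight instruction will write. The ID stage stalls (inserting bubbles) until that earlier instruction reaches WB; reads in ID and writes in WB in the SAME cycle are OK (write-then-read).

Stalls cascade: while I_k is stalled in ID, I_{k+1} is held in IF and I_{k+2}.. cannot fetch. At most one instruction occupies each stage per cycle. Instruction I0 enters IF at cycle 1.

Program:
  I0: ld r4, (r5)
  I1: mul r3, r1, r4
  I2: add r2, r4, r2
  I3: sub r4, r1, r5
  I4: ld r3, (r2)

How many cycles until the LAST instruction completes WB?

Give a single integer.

I0 ld r4 <- r5: IF@1 ID@2 stall=0 (-) EX@3 MEM@4 WB@5
I1 mul r3 <- r1,r4: IF@2 ID@3 stall=2 (RAW on I0.r4 (WB@5)) EX@6 MEM@7 WB@8
I2 add r2 <- r4,r2: IF@3 ID@6 stall=0 (-) EX@7 MEM@8 WB@9
I3 sub r4 <- r1,r5: IF@6 ID@7 stall=0 (-) EX@8 MEM@9 WB@10
I4 ld r3 <- r2: IF@7 ID@8 stall=1 (RAW on I2.r2 (WB@9)) EX@10 MEM@11 WB@12

Answer: 12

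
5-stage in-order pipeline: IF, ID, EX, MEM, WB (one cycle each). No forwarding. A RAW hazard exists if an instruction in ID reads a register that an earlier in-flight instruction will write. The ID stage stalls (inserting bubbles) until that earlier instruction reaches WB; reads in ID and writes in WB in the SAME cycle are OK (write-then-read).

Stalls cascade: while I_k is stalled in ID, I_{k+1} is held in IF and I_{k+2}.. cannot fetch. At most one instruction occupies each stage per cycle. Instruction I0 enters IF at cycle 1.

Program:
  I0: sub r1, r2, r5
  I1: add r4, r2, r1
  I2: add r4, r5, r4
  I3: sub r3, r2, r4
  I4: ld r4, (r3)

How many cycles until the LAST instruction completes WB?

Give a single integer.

I0 sub r1 <- r2,r5: IF@1 ID@2 stall=0 (-) EX@3 MEM@4 WB@5
I1 add r4 <- r2,r1: IF@2 ID@3 stall=2 (RAW on I0.r1 (WB@5)) EX@6 MEM@7 WB@8
I2 add r4 <- r5,r4: IF@3 ID@6 stall=2 (RAW on I1.r4 (WB@8)) EX@9 MEM@10 WB@11
I3 sub r3 <- r2,r4: IF@6 ID@9 stall=2 (RAW on I2.r4 (WB@11)) EX@12 MEM@13 WB@14
I4 ld r4 <- r3: IF@9 ID@12 stall=2 (RAW on I3.r3 (WB@14)) EX@15 MEM@16 WB@17

Answer: 17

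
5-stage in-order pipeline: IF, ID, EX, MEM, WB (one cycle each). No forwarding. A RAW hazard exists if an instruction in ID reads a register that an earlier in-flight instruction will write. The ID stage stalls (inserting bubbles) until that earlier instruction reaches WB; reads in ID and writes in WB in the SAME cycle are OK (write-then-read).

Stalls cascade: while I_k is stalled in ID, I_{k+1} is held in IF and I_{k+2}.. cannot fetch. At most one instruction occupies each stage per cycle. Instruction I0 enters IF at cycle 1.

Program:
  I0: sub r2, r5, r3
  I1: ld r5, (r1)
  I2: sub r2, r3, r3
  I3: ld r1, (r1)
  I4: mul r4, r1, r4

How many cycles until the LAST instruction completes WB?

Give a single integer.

I0 sub r2 <- r5,r3: IF@1 ID@2 stall=0 (-) EX@3 MEM@4 WB@5
I1 ld r5 <- r1: IF@2 ID@3 stall=0 (-) EX@4 MEM@5 WB@6
I2 sub r2 <- r3,r3: IF@3 ID@4 stall=0 (-) EX@5 MEM@6 WB@7
I3 ld r1 <- r1: IF@4 ID@5 stall=0 (-) EX@6 MEM@7 WB@8
I4 mul r4 <- r1,r4: IF@5 ID@6 stall=2 (RAW on I3.r1 (WB@8)) EX@9 MEM@10 WB@11

Answer: 11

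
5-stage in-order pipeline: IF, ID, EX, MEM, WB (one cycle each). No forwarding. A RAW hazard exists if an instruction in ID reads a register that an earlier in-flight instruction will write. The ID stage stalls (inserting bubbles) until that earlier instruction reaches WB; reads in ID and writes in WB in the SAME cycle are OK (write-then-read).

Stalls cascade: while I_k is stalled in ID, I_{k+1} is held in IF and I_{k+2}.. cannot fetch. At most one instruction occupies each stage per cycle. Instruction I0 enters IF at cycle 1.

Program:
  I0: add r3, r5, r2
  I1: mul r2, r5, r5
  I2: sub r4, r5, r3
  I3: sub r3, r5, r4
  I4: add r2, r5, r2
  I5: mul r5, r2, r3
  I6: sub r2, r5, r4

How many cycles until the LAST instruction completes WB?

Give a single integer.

I0 add r3 <- r5,r2: IF@1 ID@2 stall=0 (-) EX@3 MEM@4 WB@5
I1 mul r2 <- r5,r5: IF@2 ID@3 stall=0 (-) EX@4 MEM@5 WB@6
I2 sub r4 <- r5,r3: IF@3 ID@4 stall=1 (RAW on I0.r3 (WB@5)) EX@6 MEM@7 WB@8
I3 sub r3 <- r5,r4: IF@4 ID@6 stall=2 (RAW on I2.r4 (WB@8)) EX@9 MEM@10 WB@11
I4 add r2 <- r5,r2: IF@6 ID@9 stall=0 (-) EX@10 MEM@11 WB@12
I5 mul r5 <- r2,r3: IF@9 ID@10 stall=2 (RAW on I4.r2 (WB@12)) EX@13 MEM@14 WB@15
I6 sub r2 <- r5,r4: IF@10 ID@13 stall=2 (RAW on I5.r5 (WB@15)) EX@16 MEM@17 WB@18

Answer: 18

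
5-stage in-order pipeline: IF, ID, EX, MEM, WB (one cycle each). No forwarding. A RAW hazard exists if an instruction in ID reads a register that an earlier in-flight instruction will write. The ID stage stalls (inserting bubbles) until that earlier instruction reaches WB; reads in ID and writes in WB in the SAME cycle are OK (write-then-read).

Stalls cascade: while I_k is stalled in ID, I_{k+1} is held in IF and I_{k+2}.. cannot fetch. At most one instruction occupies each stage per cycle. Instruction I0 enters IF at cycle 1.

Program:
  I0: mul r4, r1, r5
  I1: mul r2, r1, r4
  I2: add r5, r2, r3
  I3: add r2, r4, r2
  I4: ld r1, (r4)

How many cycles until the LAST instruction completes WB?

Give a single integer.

Answer: 13

Derivation:
I0 mul r4 <- r1,r5: IF@1 ID@2 stall=0 (-) EX@3 MEM@4 WB@5
I1 mul r2 <- r1,r4: IF@2 ID@3 stall=2 (RAW on I0.r4 (WB@5)) EX@6 MEM@7 WB@8
I2 add r5 <- r2,r3: IF@3 ID@6 stall=2 (RAW on I1.r2 (WB@8)) EX@9 MEM@10 WB@11
I3 add r2 <- r4,r2: IF@6 ID@9 stall=0 (-) EX@10 MEM@11 WB@12
I4 ld r1 <- r4: IF@9 ID@10 stall=0 (-) EX@11 MEM@12 WB@13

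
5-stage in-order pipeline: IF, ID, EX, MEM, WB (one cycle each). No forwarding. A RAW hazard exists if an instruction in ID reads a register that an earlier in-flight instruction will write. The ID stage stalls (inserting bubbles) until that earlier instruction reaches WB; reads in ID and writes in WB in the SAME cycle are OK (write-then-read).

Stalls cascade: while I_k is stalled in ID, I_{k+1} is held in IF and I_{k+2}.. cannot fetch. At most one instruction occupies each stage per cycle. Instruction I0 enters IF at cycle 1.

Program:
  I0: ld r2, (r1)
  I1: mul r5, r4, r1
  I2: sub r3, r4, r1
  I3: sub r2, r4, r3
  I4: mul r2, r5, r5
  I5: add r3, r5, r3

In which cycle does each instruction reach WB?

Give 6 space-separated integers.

Answer: 5 6 7 10 11 12

Derivation:
I0 ld r2 <- r1: IF@1 ID@2 stall=0 (-) EX@3 MEM@4 WB@5
I1 mul r5 <- r4,r1: IF@2 ID@3 stall=0 (-) EX@4 MEM@5 WB@6
I2 sub r3 <- r4,r1: IF@3 ID@4 stall=0 (-) EX@5 MEM@6 WB@7
I3 sub r2 <- r4,r3: IF@4 ID@5 stall=2 (RAW on I2.r3 (WB@7)) EX@8 MEM@9 WB@10
I4 mul r2 <- r5,r5: IF@5 ID@8 stall=0 (-) EX@9 MEM@10 WB@11
I5 add r3 <- r5,r3: IF@8 ID@9 stall=0 (-) EX@10 MEM@11 WB@12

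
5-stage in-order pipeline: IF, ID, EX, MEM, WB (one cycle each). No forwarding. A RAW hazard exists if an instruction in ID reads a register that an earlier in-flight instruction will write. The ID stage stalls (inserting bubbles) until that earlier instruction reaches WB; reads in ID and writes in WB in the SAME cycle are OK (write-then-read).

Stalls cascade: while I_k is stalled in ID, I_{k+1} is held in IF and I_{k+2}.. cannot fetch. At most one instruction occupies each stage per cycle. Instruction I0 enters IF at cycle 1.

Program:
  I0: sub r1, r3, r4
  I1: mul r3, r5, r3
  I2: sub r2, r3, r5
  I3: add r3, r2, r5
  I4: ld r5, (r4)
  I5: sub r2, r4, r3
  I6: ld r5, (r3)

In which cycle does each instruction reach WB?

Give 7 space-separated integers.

Answer: 5 6 9 12 13 15 16

Derivation:
I0 sub r1 <- r3,r4: IF@1 ID@2 stall=0 (-) EX@3 MEM@4 WB@5
I1 mul r3 <- r5,r3: IF@2 ID@3 stall=0 (-) EX@4 MEM@5 WB@6
I2 sub r2 <- r3,r5: IF@3 ID@4 stall=2 (RAW on I1.r3 (WB@6)) EX@7 MEM@8 WB@9
I3 add r3 <- r2,r5: IF@4 ID@7 stall=2 (RAW on I2.r2 (WB@9)) EX@10 MEM@11 WB@12
I4 ld r5 <- r4: IF@7 ID@10 stall=0 (-) EX@11 MEM@12 WB@13
I5 sub r2 <- r4,r3: IF@10 ID@11 stall=1 (RAW on I3.r3 (WB@12)) EX@13 MEM@14 WB@15
I6 ld r5 <- r3: IF@11 ID@13 stall=0 (-) EX@14 MEM@15 WB@16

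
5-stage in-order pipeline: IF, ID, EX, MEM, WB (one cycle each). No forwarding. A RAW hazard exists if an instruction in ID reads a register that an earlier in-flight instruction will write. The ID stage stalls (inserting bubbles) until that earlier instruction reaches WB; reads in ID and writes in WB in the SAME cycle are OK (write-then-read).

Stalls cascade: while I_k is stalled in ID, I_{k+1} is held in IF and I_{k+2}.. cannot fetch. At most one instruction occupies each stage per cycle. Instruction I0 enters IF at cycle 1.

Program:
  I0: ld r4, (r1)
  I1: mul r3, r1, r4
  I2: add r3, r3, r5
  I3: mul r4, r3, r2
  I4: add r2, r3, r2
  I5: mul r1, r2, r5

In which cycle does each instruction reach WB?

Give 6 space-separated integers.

Answer: 5 8 11 14 15 18

Derivation:
I0 ld r4 <- r1: IF@1 ID@2 stall=0 (-) EX@3 MEM@4 WB@5
I1 mul r3 <- r1,r4: IF@2 ID@3 stall=2 (RAW on I0.r4 (WB@5)) EX@6 MEM@7 WB@8
I2 add r3 <- r3,r5: IF@3 ID@6 stall=2 (RAW on I1.r3 (WB@8)) EX@9 MEM@10 WB@11
I3 mul r4 <- r3,r2: IF@6 ID@9 stall=2 (RAW on I2.r3 (WB@11)) EX@12 MEM@13 WB@14
I4 add r2 <- r3,r2: IF@9 ID@12 stall=0 (-) EX@13 MEM@14 WB@15
I5 mul r1 <- r2,r5: IF@12 ID@13 stall=2 (RAW on I4.r2 (WB@15)) EX@16 MEM@17 WB@18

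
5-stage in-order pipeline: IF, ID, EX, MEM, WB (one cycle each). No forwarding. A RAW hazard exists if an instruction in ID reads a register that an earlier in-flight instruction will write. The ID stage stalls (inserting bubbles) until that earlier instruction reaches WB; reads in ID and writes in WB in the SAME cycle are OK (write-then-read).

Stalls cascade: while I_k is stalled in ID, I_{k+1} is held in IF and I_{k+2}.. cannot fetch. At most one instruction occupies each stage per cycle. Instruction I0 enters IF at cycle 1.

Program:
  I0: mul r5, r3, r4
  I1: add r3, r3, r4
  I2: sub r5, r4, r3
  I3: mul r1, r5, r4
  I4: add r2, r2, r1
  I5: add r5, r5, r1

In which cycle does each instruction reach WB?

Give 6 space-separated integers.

I0 mul r5 <- r3,r4: IF@1 ID@2 stall=0 (-) EX@3 MEM@4 WB@5
I1 add r3 <- r3,r4: IF@2 ID@3 stall=0 (-) EX@4 MEM@5 WB@6
I2 sub r5 <- r4,r3: IF@3 ID@4 stall=2 (RAW on I1.r3 (WB@6)) EX@7 MEM@8 WB@9
I3 mul r1 <- r5,r4: IF@4 ID@7 stall=2 (RAW on I2.r5 (WB@9)) EX@10 MEM@11 WB@12
I4 add r2 <- r2,r1: IF@7 ID@10 stall=2 (RAW on I3.r1 (WB@12)) EX@13 MEM@14 WB@15
I5 add r5 <- r5,r1: IF@10 ID@13 stall=0 (-) EX@14 MEM@15 WB@16

Answer: 5 6 9 12 15 16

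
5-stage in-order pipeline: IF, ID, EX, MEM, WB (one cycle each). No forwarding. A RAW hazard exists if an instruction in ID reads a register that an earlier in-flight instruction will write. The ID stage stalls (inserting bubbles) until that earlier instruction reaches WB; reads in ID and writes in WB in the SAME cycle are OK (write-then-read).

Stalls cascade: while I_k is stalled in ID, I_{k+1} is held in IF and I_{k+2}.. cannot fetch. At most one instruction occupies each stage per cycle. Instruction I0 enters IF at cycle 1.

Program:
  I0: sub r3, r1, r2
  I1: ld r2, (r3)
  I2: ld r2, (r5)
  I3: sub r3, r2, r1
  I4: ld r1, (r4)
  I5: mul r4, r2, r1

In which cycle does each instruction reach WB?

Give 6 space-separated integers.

Answer: 5 8 9 12 13 16

Derivation:
I0 sub r3 <- r1,r2: IF@1 ID@2 stall=0 (-) EX@3 MEM@4 WB@5
I1 ld r2 <- r3: IF@2 ID@3 stall=2 (RAW on I0.r3 (WB@5)) EX@6 MEM@7 WB@8
I2 ld r2 <- r5: IF@3 ID@6 stall=0 (-) EX@7 MEM@8 WB@9
I3 sub r3 <- r2,r1: IF@6 ID@7 stall=2 (RAW on I2.r2 (WB@9)) EX@10 MEM@11 WB@12
I4 ld r1 <- r4: IF@7 ID@10 stall=0 (-) EX@11 MEM@12 WB@13
I5 mul r4 <- r2,r1: IF@10 ID@11 stall=2 (RAW on I4.r1 (WB@13)) EX@14 MEM@15 WB@16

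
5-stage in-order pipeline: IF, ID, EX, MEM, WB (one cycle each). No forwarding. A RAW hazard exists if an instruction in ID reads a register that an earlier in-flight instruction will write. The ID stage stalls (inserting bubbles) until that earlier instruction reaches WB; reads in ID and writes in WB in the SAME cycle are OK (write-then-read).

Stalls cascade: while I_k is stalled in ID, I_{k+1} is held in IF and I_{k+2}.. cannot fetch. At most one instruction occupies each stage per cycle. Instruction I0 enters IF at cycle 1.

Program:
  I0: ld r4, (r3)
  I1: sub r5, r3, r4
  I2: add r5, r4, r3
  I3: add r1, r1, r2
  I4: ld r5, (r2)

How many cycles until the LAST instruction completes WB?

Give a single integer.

I0 ld r4 <- r3: IF@1 ID@2 stall=0 (-) EX@3 MEM@4 WB@5
I1 sub r5 <- r3,r4: IF@2 ID@3 stall=2 (RAW on I0.r4 (WB@5)) EX@6 MEM@7 WB@8
I2 add r5 <- r4,r3: IF@3 ID@6 stall=0 (-) EX@7 MEM@8 WB@9
I3 add r1 <- r1,r2: IF@6 ID@7 stall=0 (-) EX@8 MEM@9 WB@10
I4 ld r5 <- r2: IF@7 ID@8 stall=0 (-) EX@9 MEM@10 WB@11

Answer: 11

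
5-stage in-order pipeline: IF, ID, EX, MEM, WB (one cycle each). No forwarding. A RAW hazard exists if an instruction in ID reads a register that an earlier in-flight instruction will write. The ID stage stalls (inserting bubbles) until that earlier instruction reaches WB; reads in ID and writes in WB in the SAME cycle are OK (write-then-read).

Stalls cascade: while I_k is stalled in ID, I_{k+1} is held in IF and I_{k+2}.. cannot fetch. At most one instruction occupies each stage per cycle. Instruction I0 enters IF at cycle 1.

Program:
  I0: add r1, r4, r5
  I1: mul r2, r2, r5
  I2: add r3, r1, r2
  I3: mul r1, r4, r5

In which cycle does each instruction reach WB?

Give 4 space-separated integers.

Answer: 5 6 9 10

Derivation:
I0 add r1 <- r4,r5: IF@1 ID@2 stall=0 (-) EX@3 MEM@4 WB@5
I1 mul r2 <- r2,r5: IF@2 ID@3 stall=0 (-) EX@4 MEM@5 WB@6
I2 add r3 <- r1,r2: IF@3 ID@4 stall=2 (RAW on I1.r2 (WB@6)) EX@7 MEM@8 WB@9
I3 mul r1 <- r4,r5: IF@4 ID@7 stall=0 (-) EX@8 MEM@9 WB@10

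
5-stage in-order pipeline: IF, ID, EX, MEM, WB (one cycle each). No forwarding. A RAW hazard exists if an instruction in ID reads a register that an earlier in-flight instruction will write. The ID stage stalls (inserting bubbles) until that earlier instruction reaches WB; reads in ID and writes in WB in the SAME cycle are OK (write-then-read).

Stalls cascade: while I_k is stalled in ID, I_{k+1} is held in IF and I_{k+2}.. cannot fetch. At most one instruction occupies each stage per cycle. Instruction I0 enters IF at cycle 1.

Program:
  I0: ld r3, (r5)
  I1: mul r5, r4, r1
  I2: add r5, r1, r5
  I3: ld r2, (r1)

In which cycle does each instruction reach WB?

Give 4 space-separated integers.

Answer: 5 6 9 10

Derivation:
I0 ld r3 <- r5: IF@1 ID@2 stall=0 (-) EX@3 MEM@4 WB@5
I1 mul r5 <- r4,r1: IF@2 ID@3 stall=0 (-) EX@4 MEM@5 WB@6
I2 add r5 <- r1,r5: IF@3 ID@4 stall=2 (RAW on I1.r5 (WB@6)) EX@7 MEM@8 WB@9
I3 ld r2 <- r1: IF@4 ID@7 stall=0 (-) EX@8 MEM@9 WB@10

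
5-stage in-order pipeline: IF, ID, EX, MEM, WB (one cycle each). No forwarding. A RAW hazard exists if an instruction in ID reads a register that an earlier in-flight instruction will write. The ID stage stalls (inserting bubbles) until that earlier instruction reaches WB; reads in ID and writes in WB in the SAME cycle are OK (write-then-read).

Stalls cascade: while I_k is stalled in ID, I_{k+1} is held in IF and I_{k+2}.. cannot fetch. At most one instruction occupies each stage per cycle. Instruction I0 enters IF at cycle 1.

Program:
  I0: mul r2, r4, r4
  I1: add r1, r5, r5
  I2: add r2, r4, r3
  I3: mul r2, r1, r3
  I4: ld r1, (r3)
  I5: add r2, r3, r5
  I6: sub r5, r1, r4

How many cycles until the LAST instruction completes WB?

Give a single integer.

Answer: 13

Derivation:
I0 mul r2 <- r4,r4: IF@1 ID@2 stall=0 (-) EX@3 MEM@4 WB@5
I1 add r1 <- r5,r5: IF@2 ID@3 stall=0 (-) EX@4 MEM@5 WB@6
I2 add r2 <- r4,r3: IF@3 ID@4 stall=0 (-) EX@5 MEM@6 WB@7
I3 mul r2 <- r1,r3: IF@4 ID@5 stall=1 (RAW on I1.r1 (WB@6)) EX@7 MEM@8 WB@9
I4 ld r1 <- r3: IF@5 ID@7 stall=0 (-) EX@8 MEM@9 WB@10
I5 add r2 <- r3,r5: IF@7 ID@8 stall=0 (-) EX@9 MEM@10 WB@11
I6 sub r5 <- r1,r4: IF@8 ID@9 stall=1 (RAW on I4.r1 (WB@10)) EX@11 MEM@12 WB@13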